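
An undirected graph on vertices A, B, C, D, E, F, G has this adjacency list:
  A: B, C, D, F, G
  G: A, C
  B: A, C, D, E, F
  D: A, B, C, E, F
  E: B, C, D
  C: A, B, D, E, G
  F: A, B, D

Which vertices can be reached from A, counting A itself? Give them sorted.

Start at A.
Its neighbours: B, C, D, F, G.
Then their neighbours: E.
Every vertex is now reached.

A, B, C, D, E, F, G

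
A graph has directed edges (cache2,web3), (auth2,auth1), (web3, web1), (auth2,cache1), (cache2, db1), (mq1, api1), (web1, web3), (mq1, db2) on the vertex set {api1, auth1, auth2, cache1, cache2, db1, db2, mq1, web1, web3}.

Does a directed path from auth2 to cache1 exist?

Yes

Explore from auth2.
Distance 1: reach auth1, cache1.
Found cache1.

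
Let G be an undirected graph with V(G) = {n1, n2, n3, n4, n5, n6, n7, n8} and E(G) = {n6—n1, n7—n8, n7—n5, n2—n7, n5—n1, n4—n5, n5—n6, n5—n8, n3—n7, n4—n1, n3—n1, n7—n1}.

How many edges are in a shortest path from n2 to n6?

3

Distance 0: n2.
Distance 1: n7.
Distance 2: n1, n3, n5, n8.
Distance 3: n4, n6 — contains n6.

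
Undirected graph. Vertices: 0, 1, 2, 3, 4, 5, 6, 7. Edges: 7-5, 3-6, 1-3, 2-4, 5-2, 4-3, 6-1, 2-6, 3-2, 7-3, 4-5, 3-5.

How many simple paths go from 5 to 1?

5–2–3–1
5–2–3–6–1
5–2–4–3–1
5–2–4–3–6–1
5–2–6–1
5–2–6–3–1
5–3–1
5–3–2–6–1
... and 13 more.

21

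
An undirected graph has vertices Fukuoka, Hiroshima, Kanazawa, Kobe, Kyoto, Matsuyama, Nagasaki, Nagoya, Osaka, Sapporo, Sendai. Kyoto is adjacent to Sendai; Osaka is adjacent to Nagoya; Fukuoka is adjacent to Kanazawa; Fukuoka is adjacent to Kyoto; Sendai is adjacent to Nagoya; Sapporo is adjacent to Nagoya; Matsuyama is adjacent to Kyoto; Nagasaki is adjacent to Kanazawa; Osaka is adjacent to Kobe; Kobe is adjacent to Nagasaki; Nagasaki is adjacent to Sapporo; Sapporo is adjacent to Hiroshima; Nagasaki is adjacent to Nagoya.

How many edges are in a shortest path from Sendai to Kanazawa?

Distance 0: Sendai.
Distance 1: Kyoto, Nagoya.
Distance 2: Fukuoka, Matsuyama, Nagasaki, Osaka, Sapporo.
Distance 3: Hiroshima, Kanazawa, Kobe — contains Kanazawa.

3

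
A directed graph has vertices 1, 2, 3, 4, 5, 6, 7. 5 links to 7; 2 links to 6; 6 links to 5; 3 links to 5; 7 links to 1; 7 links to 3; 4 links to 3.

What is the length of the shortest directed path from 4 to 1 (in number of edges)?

4

Distance 0: 4.
Distance 1: 3.
Distance 2: 5.
Distance 3: 7.
Distance 4: 1 — contains 1.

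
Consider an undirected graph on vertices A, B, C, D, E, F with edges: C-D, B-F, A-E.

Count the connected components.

3

From A: component {A, E}.
From B: component {B, F}.
From C: component {C, D}.
That's 3 components.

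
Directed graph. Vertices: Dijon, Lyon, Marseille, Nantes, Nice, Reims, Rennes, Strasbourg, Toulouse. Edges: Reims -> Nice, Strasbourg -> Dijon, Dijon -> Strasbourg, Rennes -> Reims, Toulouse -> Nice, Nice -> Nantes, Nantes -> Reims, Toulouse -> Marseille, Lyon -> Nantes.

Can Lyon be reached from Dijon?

No

Explore from Dijon.
Distance 1: reach Strasbourg.
The search from Dijon is exhausted; no directed path reaches Lyon.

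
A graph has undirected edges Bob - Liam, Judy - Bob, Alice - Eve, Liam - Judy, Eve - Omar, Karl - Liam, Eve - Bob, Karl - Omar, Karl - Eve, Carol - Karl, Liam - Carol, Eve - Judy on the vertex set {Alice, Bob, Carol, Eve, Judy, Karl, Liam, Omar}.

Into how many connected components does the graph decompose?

1

From Alice: component {Alice, Bob, Carol, Eve, Judy, Karl, Liam, Omar}.
That's 1 component.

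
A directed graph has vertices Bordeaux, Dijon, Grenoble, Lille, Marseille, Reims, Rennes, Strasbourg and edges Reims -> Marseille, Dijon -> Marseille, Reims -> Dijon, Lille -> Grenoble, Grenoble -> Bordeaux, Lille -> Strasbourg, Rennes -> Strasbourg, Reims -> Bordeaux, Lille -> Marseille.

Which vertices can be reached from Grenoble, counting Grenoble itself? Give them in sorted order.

Bordeaux, Grenoble

Start at Grenoble.
Its neighbours: Bordeaux.
Nothing further is reachable.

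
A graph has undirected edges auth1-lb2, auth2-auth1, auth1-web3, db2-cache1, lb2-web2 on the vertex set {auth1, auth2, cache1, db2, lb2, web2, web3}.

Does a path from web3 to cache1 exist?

Explore from web3.
Distance 1: reach auth1.
Distance 2: reach auth2, lb2.
Distance 3: reach web2.
The search is exhausted without reaching cache1; it lies in a different component.

No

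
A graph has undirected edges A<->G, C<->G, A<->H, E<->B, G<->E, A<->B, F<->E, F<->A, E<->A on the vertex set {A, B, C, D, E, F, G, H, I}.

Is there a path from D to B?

No

D has no edges, so nothing is reachable from it.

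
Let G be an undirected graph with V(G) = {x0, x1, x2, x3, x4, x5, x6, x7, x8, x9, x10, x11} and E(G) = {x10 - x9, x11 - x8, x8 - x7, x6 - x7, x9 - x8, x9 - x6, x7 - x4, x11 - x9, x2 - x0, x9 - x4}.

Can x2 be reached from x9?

Explore from x9.
Distance 1: reach x4, x6, x8, x10, x11.
Distance 2: reach x7.
The search is exhausted without reaching x2; it lies in a different component.

No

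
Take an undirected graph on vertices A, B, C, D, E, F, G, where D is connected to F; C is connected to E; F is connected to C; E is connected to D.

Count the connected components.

4

From A: component {A}.
From B: component {B}.
From C: component {C, D, E, F}.
From G: component {G}.
That's 4 components.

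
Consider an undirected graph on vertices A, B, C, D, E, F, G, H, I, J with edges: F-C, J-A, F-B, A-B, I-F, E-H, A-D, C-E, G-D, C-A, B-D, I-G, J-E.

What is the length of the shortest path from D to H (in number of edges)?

4

Distance 0: D.
Distance 1: A, B, G.
Distance 2: C, F, I, J.
Distance 3: E.
Distance 4: H — contains H.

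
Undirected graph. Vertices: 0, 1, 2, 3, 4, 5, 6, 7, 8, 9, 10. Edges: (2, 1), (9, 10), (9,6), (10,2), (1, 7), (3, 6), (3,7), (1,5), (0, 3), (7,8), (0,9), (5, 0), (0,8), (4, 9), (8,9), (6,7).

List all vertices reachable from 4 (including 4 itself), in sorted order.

Start at 4.
Its neighbours: 9.
Then their neighbours: 0, 6, 8, 10.
Then next layer: 2, 3, 5, 7.
Then next layer: 1.
Every vertex is now reached.

0, 1, 2, 3, 4, 5, 6, 7, 8, 9, 10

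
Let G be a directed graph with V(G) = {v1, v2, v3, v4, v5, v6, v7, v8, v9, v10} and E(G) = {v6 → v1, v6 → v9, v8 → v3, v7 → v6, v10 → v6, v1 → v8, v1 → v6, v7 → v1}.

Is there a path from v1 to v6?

Explore from v1.
Distance 1: reach v6, v8.
Found v6.

Yes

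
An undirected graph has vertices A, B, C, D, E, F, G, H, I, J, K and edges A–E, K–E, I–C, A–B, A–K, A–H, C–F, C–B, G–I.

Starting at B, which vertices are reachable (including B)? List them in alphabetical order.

A, B, C, E, F, G, H, I, K

Start at B.
Its neighbours: A, C.
Then their neighbours: E, F, H, I, K.
Then next layer: G.
Nothing further is reachable.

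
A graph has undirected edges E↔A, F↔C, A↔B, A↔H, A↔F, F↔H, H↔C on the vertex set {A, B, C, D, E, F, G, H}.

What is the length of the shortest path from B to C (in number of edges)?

3

Distance 0: B.
Distance 1: A.
Distance 2: E, F, H.
Distance 3: C — contains C.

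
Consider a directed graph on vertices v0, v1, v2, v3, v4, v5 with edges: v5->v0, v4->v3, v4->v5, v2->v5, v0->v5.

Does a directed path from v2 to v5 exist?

Explore from v2.
Distance 1: reach v5.
Found v5.

Yes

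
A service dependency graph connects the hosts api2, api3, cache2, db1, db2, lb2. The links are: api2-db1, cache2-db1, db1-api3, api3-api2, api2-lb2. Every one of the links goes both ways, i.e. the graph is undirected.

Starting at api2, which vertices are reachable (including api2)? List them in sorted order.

Start at api2.
Its neighbours: api3, db1, lb2.
Then their neighbours: cache2.
Nothing further is reachable.

api2, api3, cache2, db1, lb2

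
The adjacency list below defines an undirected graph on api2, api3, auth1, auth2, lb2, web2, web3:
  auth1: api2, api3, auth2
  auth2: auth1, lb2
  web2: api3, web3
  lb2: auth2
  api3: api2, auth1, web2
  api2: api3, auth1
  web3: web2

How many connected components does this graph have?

1

From api2: component {api2, api3, auth1, auth2, lb2, web2, web3}.
That's 1 component.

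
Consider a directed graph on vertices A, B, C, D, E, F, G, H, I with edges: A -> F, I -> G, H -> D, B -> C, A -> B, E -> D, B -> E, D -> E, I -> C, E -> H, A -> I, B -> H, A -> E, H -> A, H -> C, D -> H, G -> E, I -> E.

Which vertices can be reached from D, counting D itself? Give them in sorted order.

Start at D.
Its neighbours: E, H.
Then their neighbours: A, C.
Then next layer: B, F, I.
Then next layer: G.
Every vertex is now reached.

A, B, C, D, E, F, G, H, I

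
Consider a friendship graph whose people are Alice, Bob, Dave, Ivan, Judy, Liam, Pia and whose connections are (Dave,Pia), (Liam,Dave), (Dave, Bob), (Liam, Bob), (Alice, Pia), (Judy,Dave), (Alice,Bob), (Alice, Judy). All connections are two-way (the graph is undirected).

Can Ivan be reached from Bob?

Explore from Bob.
Distance 1: reach Alice, Dave, Liam.
Distance 2: reach Judy, Pia.
The search is exhausted without reaching Ivan; it lies in a different component.

No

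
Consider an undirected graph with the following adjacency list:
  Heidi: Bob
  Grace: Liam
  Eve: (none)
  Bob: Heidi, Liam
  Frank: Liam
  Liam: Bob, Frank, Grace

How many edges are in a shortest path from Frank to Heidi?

3

Distance 0: Frank.
Distance 1: Liam.
Distance 2: Bob, Grace.
Distance 3: Heidi — contains Heidi.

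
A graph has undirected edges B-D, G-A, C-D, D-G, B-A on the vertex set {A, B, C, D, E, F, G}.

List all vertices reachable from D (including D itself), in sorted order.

A, B, C, D, G

Start at D.
Its neighbours: B, C, G.
Then their neighbours: A.
Nothing further is reachable.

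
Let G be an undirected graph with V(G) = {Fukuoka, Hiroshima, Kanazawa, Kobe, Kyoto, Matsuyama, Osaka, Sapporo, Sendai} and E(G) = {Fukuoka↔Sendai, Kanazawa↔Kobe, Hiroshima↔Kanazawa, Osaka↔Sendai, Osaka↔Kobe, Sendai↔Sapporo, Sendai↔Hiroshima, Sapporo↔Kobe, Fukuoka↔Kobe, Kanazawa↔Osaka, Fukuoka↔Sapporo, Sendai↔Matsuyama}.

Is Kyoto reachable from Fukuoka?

Explore from Fukuoka.
Distance 1: reach Kobe, Sapporo, Sendai.
Distance 2: reach Hiroshima, Kanazawa, Matsuyama, Osaka.
The search is exhausted without reaching Kyoto; it lies in a different component.

No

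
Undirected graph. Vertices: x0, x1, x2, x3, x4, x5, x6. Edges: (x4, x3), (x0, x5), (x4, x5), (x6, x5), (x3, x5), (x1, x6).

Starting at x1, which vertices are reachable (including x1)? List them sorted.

x0, x1, x3, x4, x5, x6

Start at x1.
Its neighbours: x6.
Then their neighbours: x5.
Then next layer: x0, x3, x4.
Nothing further is reachable.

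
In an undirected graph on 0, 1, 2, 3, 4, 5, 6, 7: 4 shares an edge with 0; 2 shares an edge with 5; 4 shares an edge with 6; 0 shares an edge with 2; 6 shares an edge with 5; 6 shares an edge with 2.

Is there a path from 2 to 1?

Explore from 2.
Distance 1: reach 0, 5, 6.
Distance 2: reach 4.
The search is exhausted without reaching 1; it lies in a different component.

No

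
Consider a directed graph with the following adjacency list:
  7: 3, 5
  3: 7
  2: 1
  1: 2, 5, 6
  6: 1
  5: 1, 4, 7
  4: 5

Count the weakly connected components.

From 1: component {1, 2, 3, 4, 5, 6, 7}.
That's 1 component.

1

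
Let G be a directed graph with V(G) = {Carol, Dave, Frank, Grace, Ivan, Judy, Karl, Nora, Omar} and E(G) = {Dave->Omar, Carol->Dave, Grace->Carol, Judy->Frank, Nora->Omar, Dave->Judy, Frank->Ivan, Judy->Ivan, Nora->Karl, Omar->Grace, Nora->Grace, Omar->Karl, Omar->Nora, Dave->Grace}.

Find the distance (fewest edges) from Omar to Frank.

5

Distance 0: Omar.
Distance 1: Grace, Karl, Nora.
Distance 2: Carol.
Distance 3: Dave.
Distance 4: Judy.
Distance 5: Frank, Ivan — contains Frank.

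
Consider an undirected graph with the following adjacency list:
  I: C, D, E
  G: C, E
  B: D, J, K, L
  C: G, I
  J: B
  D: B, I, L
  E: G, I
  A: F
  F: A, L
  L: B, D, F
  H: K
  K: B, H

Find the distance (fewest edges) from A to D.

3

Distance 0: A.
Distance 1: F.
Distance 2: L.
Distance 3: B, D — contains D.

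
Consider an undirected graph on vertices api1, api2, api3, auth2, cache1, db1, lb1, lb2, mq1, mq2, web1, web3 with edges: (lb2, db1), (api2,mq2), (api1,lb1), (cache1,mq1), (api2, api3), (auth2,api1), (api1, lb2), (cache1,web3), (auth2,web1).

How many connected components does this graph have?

3

From api1: component {api1, auth2, db1, lb1, lb2, web1}.
From api2: component {api2, api3, mq2}.
From cache1: component {cache1, mq1, web3}.
That's 3 components.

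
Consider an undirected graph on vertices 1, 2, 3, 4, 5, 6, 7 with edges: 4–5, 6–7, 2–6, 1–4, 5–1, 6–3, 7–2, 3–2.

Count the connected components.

2

From 1: component {1, 4, 5}.
From 2: component {2, 3, 6, 7}.
That's 2 components.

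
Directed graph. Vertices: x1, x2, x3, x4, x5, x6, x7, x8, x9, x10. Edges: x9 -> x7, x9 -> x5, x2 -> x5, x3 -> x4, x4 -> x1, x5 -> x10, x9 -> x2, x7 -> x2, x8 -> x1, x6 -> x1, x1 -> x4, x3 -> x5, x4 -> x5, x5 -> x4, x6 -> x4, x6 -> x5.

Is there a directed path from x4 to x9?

Explore from x4.
Distance 1: reach x1, x5.
Distance 2: reach x10.
The search from x4 is exhausted; no directed path reaches x9.

No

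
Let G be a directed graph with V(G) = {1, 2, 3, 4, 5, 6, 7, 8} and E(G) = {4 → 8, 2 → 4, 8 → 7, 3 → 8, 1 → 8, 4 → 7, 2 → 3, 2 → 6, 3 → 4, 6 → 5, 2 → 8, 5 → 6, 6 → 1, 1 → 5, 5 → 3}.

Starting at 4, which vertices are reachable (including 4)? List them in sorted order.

4, 7, 8

Start at 4.
Its neighbours: 7, 8.
Nothing further is reachable.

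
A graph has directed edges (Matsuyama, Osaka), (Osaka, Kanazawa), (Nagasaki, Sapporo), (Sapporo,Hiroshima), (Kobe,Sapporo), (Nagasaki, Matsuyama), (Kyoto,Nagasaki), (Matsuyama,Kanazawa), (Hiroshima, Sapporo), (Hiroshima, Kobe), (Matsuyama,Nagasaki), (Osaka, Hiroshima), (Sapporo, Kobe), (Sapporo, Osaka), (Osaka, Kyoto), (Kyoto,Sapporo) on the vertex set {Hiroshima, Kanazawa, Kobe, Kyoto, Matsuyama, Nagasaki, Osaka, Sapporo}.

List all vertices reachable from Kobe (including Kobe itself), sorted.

Hiroshima, Kanazawa, Kobe, Kyoto, Matsuyama, Nagasaki, Osaka, Sapporo

Start at Kobe.
Its neighbours: Sapporo.
Then their neighbours: Hiroshima, Osaka.
Then next layer: Kanazawa, Kyoto.
Then next layer: Nagasaki.
Then next layer: Matsuyama.
Every vertex is now reached.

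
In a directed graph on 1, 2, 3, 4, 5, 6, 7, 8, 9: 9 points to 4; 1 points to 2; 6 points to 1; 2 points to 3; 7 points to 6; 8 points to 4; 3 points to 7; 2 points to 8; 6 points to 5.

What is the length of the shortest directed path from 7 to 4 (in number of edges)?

5

Distance 0: 7.
Distance 1: 6.
Distance 2: 1, 5.
Distance 3: 2.
Distance 4: 3, 8.
Distance 5: 4 — contains 4.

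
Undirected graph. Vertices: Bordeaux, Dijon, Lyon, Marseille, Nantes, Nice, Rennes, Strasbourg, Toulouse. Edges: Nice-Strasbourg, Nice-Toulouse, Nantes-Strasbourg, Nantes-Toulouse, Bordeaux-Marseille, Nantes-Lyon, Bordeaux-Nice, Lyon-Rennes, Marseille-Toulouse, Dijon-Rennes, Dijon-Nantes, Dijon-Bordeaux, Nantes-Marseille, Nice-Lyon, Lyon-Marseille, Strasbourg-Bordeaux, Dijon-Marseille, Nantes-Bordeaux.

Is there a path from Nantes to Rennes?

Yes

Explore from Nantes.
Distance 1: reach Bordeaux, Dijon, Lyon, Marseille, Strasbourg, Toulouse.
Distance 2: reach Nice, Rennes.
Found Rennes.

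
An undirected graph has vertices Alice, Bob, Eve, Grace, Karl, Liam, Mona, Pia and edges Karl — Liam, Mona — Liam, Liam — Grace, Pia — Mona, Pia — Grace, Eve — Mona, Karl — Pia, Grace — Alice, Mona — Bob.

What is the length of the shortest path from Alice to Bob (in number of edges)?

Distance 0: Alice.
Distance 1: Grace.
Distance 2: Liam, Pia.
Distance 3: Karl, Mona.
Distance 4: Bob, Eve — contains Bob.

4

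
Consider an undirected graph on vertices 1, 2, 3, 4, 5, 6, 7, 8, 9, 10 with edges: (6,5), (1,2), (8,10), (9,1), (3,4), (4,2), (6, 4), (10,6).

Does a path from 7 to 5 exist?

7 has no edges, so nothing is reachable from it.

No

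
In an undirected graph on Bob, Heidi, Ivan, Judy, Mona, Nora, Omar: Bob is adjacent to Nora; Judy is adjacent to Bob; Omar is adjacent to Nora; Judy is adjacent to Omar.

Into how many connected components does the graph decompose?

4

From Bob: component {Bob, Judy, Nora, Omar}.
From Heidi: component {Heidi}.
From Ivan: component {Ivan}.
From Mona: component {Mona}.
That's 4 components.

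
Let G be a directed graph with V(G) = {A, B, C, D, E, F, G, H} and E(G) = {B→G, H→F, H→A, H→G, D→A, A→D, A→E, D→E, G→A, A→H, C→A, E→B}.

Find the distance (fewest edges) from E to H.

4

Distance 0: E.
Distance 1: B.
Distance 2: G.
Distance 3: A.
Distance 4: D, H — contains H.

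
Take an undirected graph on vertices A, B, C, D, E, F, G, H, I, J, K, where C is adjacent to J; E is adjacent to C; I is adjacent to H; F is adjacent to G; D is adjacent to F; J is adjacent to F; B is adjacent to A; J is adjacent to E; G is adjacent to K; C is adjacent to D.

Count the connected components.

3

From A: component {A, B}.
From C: component {C, D, E, F, G, J, K}.
From H: component {H, I}.
That's 3 components.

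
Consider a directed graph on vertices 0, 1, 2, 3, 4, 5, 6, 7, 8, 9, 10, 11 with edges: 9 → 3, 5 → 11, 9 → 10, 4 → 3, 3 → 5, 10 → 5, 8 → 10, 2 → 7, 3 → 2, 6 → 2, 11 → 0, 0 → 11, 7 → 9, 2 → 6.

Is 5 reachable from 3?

Explore from 3.
Distance 1: reach 2, 5.
Found 5.

Yes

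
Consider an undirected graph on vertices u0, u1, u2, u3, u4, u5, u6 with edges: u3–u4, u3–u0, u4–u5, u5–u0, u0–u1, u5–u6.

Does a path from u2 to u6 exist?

u2 has no edges, so nothing is reachable from it.

No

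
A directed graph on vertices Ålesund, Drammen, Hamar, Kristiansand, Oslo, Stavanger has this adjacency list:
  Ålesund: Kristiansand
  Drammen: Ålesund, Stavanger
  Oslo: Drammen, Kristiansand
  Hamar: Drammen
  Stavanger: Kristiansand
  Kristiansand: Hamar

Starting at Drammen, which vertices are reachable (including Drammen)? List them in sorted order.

Ålesund, Drammen, Hamar, Kristiansand, Stavanger

Start at Drammen.
Its neighbours: Ålesund, Stavanger.
Then their neighbours: Kristiansand.
Then next layer: Hamar.
Nothing further is reachable.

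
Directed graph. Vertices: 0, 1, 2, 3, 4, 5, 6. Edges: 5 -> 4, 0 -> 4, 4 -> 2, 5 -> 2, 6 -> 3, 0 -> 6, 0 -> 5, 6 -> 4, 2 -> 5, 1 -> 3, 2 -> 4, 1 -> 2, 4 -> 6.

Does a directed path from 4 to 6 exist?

Explore from 4.
Distance 1: reach 2, 6.
Found 6.

Yes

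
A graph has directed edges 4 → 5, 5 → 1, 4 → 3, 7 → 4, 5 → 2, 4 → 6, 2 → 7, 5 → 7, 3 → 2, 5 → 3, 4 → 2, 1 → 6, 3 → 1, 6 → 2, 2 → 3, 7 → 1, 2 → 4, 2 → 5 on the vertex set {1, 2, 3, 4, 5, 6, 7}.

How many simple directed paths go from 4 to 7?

13

4→2→5→7
4→2→7
4→3→1→6→2→5→7
4→3→1→6→2→7
4→3→2→5→7
4→3→2→7
4→5→1→6→2→7
4→5→2→7
4→5→3→1→6→2→7
4→5→3→2→7
4→5→7
4→6→2→5→7
4→6→2→7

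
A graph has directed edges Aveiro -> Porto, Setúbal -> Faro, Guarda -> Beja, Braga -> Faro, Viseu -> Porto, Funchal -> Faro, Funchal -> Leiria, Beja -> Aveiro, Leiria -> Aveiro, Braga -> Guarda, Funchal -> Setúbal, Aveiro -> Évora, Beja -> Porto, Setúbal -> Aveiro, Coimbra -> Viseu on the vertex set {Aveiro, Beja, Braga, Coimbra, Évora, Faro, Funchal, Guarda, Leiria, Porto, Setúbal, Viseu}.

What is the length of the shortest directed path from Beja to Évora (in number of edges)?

2

Distance 0: Beja.
Distance 1: Aveiro, Porto.
Distance 2: Évora — contains Évora.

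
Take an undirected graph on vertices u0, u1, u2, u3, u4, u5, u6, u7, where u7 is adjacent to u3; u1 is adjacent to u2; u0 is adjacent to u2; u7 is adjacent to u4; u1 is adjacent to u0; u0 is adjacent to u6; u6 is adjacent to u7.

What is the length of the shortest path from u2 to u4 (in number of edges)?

Distance 0: u2.
Distance 1: u0, u1.
Distance 2: u6.
Distance 3: u7.
Distance 4: u3, u4 — contains u4.

4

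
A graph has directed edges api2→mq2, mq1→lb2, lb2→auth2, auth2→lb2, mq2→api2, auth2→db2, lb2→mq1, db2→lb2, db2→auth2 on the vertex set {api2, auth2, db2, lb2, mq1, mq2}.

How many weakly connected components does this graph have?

From api2: component {api2, mq2}.
From auth2: component {auth2, db2, lb2, mq1}.
That's 2 components.

2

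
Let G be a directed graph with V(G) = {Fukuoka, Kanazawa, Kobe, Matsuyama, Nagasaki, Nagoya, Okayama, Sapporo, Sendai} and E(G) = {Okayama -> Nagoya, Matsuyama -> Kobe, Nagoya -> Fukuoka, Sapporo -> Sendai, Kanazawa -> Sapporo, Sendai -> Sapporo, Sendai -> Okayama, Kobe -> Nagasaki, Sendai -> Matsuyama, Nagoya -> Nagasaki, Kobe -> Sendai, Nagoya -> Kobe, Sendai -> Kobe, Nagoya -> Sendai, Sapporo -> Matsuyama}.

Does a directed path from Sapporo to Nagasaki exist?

Yes

Explore from Sapporo.
Distance 1: reach Matsuyama, Sendai.
Distance 2: reach Kobe, Okayama.
Distance 3: reach Nagasaki, Nagoya.
Found Nagasaki.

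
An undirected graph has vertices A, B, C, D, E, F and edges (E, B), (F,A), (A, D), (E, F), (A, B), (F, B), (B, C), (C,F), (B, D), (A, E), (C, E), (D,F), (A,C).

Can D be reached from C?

Explore from C.
Distance 1: reach A, B, E, F.
Distance 2: reach D.
Found D.

Yes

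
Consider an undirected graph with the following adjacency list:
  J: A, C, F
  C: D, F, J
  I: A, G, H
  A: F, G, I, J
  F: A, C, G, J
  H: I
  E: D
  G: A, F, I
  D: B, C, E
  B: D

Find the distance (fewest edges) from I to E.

Distance 0: I.
Distance 1: A, G, H.
Distance 2: F, J.
Distance 3: C.
Distance 4: D.
Distance 5: B, E — contains E.

5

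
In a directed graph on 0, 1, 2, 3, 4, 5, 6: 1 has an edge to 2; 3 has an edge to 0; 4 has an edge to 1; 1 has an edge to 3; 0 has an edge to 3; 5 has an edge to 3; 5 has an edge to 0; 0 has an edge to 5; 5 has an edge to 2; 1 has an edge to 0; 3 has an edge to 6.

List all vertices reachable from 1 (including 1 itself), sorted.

Start at 1.
Its neighbours: 0, 2, 3.
Then their neighbours: 5, 6.
Nothing further is reachable.

0, 1, 2, 3, 5, 6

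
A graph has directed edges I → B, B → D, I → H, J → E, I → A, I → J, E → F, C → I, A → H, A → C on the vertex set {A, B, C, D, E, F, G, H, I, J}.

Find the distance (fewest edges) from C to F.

4

Distance 0: C.
Distance 1: I.
Distance 2: A, B, H, J.
Distance 3: D, E.
Distance 4: F — contains F.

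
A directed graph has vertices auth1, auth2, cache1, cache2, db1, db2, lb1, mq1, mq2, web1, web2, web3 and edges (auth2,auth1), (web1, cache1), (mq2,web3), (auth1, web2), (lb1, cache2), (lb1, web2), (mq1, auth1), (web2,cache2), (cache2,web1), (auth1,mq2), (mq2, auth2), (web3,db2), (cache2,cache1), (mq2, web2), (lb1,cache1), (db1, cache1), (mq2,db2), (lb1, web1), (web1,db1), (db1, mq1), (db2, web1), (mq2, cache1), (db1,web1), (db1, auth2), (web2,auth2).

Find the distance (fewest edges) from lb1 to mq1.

3

Distance 0: lb1.
Distance 1: cache1, cache2, web1, web2.
Distance 2: auth2, db1.
Distance 3: auth1, mq1 — contains mq1.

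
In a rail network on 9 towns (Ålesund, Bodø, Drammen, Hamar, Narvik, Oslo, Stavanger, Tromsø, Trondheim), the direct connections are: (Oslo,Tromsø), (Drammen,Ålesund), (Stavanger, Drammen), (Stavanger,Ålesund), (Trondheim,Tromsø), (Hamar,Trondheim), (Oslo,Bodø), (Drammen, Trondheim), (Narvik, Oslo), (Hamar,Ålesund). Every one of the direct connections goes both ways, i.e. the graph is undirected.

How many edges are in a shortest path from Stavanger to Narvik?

Distance 0: Stavanger.
Distance 1: Ålesund, Drammen.
Distance 2: Hamar, Trondheim.
Distance 3: Tromsø.
Distance 4: Oslo.
Distance 5: Bodø, Narvik — contains Narvik.

5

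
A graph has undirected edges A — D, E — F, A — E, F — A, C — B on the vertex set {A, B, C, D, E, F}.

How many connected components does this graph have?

From A: component {A, D, E, F}.
From B: component {B, C}.
That's 2 components.

2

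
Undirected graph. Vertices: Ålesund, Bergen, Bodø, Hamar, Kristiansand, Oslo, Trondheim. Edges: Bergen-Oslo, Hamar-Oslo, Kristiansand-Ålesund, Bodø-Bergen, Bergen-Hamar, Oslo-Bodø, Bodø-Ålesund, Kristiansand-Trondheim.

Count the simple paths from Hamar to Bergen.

Hamar–Bergen
Hamar–Oslo–Bergen
Hamar–Oslo–Bodø–Bergen

3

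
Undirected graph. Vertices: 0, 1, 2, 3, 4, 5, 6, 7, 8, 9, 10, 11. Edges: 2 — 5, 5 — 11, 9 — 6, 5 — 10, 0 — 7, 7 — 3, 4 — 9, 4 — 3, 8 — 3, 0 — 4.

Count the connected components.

From 0: component {0, 3, 4, 6, 7, 8, 9}.
From 1: component {1}.
From 2: component {2, 5, 10, 11}.
That's 3 components.

3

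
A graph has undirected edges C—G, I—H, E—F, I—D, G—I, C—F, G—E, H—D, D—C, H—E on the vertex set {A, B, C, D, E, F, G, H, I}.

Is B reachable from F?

Explore from F.
Distance 1: reach C, E.
Distance 2: reach D, G, H.
Distance 3: reach I.
The search is exhausted without reaching B; it lies in a different component.

No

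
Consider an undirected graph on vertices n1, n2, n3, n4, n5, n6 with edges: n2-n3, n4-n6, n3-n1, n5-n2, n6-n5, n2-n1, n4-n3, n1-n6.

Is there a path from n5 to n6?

Explore from n5.
Distance 1: reach n2, n6.
Found n6.

Yes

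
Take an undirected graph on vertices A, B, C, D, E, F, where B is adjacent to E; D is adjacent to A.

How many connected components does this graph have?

From A: component {A, D}.
From B: component {B, E}.
From C: component {C}.
From F: component {F}.
That's 4 components.

4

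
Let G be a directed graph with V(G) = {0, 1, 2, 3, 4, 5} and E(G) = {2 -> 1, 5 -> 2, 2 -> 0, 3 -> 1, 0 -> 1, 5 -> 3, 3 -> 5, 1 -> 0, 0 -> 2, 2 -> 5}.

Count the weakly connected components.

From 0: component {0, 1, 2, 3, 5}.
From 4: component {4}.
That's 2 components.

2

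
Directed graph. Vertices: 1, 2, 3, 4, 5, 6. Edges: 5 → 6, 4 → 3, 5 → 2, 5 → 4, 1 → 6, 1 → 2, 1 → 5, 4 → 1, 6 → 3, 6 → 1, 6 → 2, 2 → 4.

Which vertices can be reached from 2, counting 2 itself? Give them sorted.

1, 2, 3, 4, 5, 6

Start at 2.
Its neighbours: 4.
Then their neighbours: 1, 3.
Then next layer: 5, 6.
Every vertex is now reached.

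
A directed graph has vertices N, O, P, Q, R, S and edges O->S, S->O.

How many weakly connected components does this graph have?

5

From N: component {N}.
From O: component {O, S}.
From P: component {P}.
From Q: component {Q}.
From R: component {R}.
That's 5 components.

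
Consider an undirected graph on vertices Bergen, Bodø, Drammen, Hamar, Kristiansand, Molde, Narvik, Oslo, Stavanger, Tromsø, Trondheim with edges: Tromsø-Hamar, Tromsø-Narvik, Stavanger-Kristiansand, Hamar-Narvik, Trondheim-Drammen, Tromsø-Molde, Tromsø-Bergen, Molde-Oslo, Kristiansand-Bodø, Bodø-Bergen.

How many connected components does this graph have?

From Bergen: component {Bergen, Bodø, Hamar, Kristiansand, Molde, Narvik, Oslo, Stavanger, Tromsø}.
From Drammen: component {Drammen, Trondheim}.
That's 2 components.

2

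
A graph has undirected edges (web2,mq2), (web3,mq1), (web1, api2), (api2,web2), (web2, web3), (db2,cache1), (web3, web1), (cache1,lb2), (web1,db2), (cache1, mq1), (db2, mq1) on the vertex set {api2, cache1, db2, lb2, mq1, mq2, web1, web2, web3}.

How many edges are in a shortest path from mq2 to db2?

Distance 0: mq2.
Distance 1: web2.
Distance 2: api2, web3.
Distance 3: mq1, web1.
Distance 4: cache1, db2 — contains db2.

4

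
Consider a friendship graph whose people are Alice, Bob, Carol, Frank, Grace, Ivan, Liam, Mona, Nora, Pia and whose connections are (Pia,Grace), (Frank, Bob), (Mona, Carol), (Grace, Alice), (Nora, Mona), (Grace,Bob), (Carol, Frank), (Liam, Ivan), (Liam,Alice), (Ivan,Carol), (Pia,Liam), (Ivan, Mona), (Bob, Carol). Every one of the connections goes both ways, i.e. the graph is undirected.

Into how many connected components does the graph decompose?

From Alice: component {Alice, Bob, Carol, Frank, Grace, Ivan, Liam, Mona, Nora, Pia}.
That's 1 component.

1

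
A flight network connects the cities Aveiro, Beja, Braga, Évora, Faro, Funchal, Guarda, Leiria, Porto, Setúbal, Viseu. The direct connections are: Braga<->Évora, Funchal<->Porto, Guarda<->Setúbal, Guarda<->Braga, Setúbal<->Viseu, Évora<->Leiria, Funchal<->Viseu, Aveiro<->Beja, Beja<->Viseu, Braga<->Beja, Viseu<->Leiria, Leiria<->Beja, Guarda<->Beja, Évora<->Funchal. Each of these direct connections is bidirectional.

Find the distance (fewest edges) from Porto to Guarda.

4

Distance 0: Porto.
Distance 1: Funchal.
Distance 2: Évora, Viseu.
Distance 3: Beja, Braga, Leiria, Setúbal.
Distance 4: Aveiro, Guarda — contains Guarda.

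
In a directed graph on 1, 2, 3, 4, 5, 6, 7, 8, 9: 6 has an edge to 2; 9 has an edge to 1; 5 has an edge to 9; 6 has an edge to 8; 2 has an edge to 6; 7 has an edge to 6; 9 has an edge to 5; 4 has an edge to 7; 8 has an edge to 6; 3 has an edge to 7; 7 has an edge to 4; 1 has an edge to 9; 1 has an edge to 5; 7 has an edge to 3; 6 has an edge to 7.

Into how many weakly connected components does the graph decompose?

From 1: component {1, 5, 9}.
From 2: component {2, 3, 4, 6, 7, 8}.
That's 2 components.

2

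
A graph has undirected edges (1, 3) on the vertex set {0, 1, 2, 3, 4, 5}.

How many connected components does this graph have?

From 0: component {0}.
From 1: component {1, 3}.
From 2: component {2}.
From 4: component {4}.
From 5: component {5}.
That's 5 components.

5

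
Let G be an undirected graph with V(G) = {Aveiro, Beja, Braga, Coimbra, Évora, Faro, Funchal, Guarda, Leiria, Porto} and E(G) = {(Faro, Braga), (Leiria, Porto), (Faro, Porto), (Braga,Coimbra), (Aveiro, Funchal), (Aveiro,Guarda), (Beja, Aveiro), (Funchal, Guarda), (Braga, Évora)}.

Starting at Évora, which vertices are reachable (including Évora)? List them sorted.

Start at Évora.
Its neighbours: Braga.
Then their neighbours: Coimbra, Faro.
Then next layer: Porto.
Then next layer: Leiria.
Nothing further is reachable.

Braga, Coimbra, Évora, Faro, Leiria, Porto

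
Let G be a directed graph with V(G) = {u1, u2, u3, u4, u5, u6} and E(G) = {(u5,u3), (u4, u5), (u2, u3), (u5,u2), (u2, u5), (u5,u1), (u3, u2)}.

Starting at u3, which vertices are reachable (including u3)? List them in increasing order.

Start at u3.
Its neighbours: u2.
Then their neighbours: u5.
Then next layer: u1.
Nothing further is reachable.

u1, u2, u3, u5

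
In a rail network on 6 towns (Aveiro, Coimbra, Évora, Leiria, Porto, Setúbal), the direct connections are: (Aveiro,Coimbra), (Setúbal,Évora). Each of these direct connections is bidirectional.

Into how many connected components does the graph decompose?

From Aveiro: component {Aveiro, Coimbra}.
From Évora: component {Évora, Setúbal}.
From Leiria: component {Leiria}.
From Porto: component {Porto}.
That's 4 components.

4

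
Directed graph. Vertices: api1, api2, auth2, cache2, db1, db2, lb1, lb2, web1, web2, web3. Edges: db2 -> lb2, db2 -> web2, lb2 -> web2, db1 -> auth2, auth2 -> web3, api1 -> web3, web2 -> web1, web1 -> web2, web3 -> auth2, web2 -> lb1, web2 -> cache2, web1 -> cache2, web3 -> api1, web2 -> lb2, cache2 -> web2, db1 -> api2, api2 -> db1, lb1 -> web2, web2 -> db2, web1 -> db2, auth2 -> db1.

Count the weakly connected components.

2

From api1: component {api1, api2, auth2, db1, web3}.
From cache2: component {cache2, db2, lb1, lb2, web1, web2}.
That's 2 components.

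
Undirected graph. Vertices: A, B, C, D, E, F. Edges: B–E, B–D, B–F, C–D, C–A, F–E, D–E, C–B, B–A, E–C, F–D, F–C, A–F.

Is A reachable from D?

Yes

Explore from D.
Distance 1: reach B, C, E, F.
Distance 2: reach A.
Found A.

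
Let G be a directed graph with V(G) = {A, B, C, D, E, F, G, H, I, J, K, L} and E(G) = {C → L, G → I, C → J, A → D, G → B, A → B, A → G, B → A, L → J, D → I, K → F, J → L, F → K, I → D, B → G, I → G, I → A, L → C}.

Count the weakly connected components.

From A: component {A, B, D, G, I}.
From C: component {C, J, L}.
From E: component {E}.
From F: component {F, K}.
From H: component {H}.
That's 5 components.

5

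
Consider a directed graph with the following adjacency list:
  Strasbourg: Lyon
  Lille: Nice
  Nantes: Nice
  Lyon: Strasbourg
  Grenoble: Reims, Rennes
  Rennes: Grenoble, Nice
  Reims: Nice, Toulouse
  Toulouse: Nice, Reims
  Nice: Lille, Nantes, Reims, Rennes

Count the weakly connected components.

From Grenoble: component {Grenoble, Lille, Nantes, Nice, Reims, Rennes, Toulouse}.
From Lyon: component {Lyon, Strasbourg}.
That's 2 components.

2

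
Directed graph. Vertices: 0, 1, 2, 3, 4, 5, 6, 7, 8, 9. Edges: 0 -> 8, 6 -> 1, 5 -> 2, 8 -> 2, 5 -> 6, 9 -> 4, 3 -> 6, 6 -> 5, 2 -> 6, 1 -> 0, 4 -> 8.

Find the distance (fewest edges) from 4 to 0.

Distance 0: 4.
Distance 1: 8.
Distance 2: 2.
Distance 3: 6.
Distance 4: 1, 5.
Distance 5: 0 — contains 0.

5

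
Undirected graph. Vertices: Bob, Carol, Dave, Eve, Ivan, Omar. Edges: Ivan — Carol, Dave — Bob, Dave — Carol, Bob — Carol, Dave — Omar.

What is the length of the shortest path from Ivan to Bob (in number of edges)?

Distance 0: Ivan.
Distance 1: Carol.
Distance 2: Bob, Dave — contains Bob.

2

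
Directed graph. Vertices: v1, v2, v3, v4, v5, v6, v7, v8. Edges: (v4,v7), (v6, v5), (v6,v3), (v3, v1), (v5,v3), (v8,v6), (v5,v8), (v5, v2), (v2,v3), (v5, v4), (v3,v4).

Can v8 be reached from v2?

No

Explore from v2.
Distance 1: reach v3.
Distance 2: reach v1, v4.
Distance 3: reach v7.
The search from v2 is exhausted; no directed path reaches v8.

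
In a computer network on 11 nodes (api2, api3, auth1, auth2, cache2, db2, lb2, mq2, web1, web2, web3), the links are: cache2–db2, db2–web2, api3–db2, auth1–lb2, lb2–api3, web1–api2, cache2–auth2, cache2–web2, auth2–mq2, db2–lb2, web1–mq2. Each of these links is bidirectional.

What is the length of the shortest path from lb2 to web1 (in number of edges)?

Distance 0: lb2.
Distance 1: api3, auth1, db2.
Distance 2: cache2, web2.
Distance 3: auth2.
Distance 4: mq2.
Distance 5: web1 — contains web1.

5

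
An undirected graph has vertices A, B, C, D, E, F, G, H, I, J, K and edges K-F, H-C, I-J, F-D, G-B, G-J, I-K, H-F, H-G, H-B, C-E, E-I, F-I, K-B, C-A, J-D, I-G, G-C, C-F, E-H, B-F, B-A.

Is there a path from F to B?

Explore from F.
Distance 1: reach B, C, D, H, I, K.
Found B.

Yes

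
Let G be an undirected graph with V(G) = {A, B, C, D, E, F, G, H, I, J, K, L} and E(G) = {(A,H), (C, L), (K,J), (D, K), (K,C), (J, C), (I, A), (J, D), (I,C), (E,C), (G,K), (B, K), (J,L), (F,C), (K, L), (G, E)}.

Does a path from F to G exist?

Explore from F.
Distance 1: reach C.
Distance 2: reach E, I, J, K, L.
Distance 3: reach A, B, D, G.
Found G.

Yes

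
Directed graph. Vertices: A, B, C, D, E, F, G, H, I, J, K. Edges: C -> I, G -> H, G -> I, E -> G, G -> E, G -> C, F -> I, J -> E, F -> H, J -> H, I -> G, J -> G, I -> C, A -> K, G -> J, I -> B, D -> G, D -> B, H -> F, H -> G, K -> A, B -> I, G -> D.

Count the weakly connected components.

2

From A: component {A, K}.
From B: component {B, C, D, E, F, G, H, I, J}.
That's 2 components.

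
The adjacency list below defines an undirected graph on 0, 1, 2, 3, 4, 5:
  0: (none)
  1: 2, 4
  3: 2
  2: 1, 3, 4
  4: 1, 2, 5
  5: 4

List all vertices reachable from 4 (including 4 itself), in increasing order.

Start at 4.
Its neighbours: 1, 2, 5.
Then their neighbours: 3.
Nothing further is reachable.

1, 2, 3, 4, 5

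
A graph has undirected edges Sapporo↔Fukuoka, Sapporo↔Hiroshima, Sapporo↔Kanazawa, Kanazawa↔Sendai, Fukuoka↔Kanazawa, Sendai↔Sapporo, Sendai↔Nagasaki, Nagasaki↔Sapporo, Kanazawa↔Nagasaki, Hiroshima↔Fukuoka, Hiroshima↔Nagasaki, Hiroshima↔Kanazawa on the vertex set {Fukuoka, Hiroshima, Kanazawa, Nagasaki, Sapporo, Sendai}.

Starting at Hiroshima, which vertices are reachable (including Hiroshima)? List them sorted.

Start at Hiroshima.
Its neighbours: Fukuoka, Kanazawa, Nagasaki, Sapporo.
Then their neighbours: Sendai.
Every vertex is now reached.

Fukuoka, Hiroshima, Kanazawa, Nagasaki, Sapporo, Sendai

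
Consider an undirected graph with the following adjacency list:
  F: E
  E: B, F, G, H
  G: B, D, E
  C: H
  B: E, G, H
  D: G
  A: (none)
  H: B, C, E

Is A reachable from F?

No

Explore from F.
Distance 1: reach E.
Distance 2: reach B, G, H.
Distance 3: reach C, D.
The search is exhausted without reaching A; it lies in a different component.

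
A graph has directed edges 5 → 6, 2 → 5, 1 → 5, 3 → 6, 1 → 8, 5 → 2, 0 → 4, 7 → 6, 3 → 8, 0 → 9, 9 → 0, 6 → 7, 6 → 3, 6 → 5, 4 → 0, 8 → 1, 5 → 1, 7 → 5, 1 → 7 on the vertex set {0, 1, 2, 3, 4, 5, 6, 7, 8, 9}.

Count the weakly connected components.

2

From 0: component {0, 4, 9}.
From 1: component {1, 2, 3, 5, 6, 7, 8}.
That's 2 components.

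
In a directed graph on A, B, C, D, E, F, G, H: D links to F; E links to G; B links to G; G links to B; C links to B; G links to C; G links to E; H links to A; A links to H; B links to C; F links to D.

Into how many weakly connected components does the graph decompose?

3

From A: component {A, H}.
From B: component {B, C, E, G}.
From D: component {D, F}.
That's 3 components.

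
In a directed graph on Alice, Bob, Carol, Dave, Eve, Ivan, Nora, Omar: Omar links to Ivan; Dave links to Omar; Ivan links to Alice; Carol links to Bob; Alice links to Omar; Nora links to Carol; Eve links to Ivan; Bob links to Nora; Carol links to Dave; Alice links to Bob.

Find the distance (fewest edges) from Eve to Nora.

4

Distance 0: Eve.
Distance 1: Ivan.
Distance 2: Alice.
Distance 3: Bob, Omar.
Distance 4: Nora — contains Nora.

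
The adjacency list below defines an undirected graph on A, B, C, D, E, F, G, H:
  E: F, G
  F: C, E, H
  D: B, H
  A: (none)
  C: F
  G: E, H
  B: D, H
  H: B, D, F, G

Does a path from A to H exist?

No

A has no edges, so nothing is reachable from it.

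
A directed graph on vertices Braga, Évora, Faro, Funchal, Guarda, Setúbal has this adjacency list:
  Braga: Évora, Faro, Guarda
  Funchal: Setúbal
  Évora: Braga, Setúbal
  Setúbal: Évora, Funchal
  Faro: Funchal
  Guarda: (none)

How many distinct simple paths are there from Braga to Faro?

1

Braga→Faro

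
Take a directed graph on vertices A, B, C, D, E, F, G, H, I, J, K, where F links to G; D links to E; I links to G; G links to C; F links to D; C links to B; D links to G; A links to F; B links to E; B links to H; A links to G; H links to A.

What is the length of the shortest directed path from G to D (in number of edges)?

Distance 0: G.
Distance 1: C.
Distance 2: B.
Distance 3: E, H.
Distance 4: A.
Distance 5: F.
Distance 6: D — contains D.

6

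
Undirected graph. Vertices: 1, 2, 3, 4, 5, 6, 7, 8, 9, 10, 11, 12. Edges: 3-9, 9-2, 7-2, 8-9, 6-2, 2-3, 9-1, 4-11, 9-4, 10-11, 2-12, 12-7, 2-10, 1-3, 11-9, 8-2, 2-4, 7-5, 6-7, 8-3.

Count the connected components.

From 1: component {1, 2, 3, 4, 5, 6, 7, 8, 9, 10, 11, 12}.
That's 1 component.

1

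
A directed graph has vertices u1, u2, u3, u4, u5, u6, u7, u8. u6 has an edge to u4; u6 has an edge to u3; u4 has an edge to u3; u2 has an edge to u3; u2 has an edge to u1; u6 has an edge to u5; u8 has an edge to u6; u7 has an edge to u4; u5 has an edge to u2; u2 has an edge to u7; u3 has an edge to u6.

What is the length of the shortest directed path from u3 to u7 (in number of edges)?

Distance 0: u3.
Distance 1: u6.
Distance 2: u4, u5.
Distance 3: u2.
Distance 4: u1, u7 — contains u7.

4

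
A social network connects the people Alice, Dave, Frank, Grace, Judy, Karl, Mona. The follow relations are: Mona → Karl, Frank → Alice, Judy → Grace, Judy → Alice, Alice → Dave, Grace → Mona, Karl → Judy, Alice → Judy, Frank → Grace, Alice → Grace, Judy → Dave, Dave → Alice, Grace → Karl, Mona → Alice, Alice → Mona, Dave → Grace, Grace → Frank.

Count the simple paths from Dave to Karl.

8

Dave→Alice→Grace→Karl
Dave→Alice→Grace→Mona→Karl
Dave→Alice→Judy→Grace→Karl
Dave→Alice→Judy→Grace→Mona→Karl
Dave→Alice→Mona→Karl
Dave→Grace→Frank→Alice→Mona→Karl
Dave→Grace→Karl
Dave→Grace→Mona→Karl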